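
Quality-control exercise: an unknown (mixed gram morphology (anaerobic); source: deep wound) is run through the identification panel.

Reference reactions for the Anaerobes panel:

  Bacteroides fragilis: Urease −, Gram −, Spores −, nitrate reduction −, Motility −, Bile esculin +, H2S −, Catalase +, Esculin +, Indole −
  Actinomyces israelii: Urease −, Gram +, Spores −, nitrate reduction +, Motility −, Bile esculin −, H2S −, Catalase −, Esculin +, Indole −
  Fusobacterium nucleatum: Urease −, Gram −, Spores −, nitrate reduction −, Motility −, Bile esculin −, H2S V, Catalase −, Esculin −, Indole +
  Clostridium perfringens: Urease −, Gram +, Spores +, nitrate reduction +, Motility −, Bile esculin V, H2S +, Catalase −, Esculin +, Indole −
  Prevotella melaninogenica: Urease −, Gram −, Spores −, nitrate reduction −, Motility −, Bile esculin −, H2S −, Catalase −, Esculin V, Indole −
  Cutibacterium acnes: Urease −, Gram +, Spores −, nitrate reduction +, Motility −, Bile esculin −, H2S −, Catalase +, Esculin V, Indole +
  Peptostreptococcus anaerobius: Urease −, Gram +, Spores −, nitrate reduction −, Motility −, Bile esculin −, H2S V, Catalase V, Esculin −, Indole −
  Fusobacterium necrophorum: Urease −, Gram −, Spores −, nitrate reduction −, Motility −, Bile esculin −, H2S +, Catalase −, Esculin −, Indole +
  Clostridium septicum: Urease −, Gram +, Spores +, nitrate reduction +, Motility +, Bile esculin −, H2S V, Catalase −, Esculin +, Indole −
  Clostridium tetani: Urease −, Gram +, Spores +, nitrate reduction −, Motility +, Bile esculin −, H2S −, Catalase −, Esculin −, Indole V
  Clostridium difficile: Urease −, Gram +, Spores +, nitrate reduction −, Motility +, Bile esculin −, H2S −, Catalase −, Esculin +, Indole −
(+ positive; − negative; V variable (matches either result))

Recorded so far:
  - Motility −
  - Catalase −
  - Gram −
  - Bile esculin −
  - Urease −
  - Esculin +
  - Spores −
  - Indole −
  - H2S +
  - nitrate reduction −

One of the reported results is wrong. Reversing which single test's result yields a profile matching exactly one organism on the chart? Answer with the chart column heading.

As reported, no row in the chart matches all 10 reactions.
Reversing Gram → still no organism matches.
Reversing Spores → still no organism matches.
Reversing Urease → still no organism matches.
Reversing Indole → still no organism matches.
Reversing Esculin → still no organism matches.
Reversing nitrate reduction → still no organism matches.
Reversing Bile esculin → still no organism matches.
Reversing Catalase → still no organism matches.
Reversing H2S (to −) → unique match: Prevotella melaninogenica.
Reversing Motility → still no organism matches.

H2S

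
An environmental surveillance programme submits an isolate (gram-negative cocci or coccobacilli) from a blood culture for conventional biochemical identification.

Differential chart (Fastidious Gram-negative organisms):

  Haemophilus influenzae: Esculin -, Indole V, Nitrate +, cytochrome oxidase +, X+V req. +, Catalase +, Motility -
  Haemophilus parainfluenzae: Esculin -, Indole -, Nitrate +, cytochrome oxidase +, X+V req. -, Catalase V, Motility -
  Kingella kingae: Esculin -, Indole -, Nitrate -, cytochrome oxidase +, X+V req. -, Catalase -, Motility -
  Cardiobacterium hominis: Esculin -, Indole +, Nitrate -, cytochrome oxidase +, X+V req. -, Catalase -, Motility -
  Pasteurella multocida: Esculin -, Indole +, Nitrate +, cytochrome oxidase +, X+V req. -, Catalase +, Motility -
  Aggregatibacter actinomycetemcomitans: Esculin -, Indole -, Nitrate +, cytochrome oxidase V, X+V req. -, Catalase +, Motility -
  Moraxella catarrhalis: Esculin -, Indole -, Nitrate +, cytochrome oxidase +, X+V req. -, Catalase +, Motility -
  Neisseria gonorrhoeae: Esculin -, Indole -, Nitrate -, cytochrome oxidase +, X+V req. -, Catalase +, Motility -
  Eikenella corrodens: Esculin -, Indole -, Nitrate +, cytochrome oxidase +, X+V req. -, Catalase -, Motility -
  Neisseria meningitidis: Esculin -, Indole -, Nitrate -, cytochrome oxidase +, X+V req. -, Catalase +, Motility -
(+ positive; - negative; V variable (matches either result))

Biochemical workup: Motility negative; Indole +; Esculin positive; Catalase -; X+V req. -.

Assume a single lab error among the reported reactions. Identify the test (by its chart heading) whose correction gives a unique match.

As reported, no row in the chart matches all 5 reactions.
Reversing Catalase → still no organism matches.
Reversing Motility → still no organism matches.
Reversing X+V req. → still no organism matches.
Reversing Esculin (to -) → unique match: Cardiobacterium hominis.
Reversing Indole → still no organism matches.

Esculin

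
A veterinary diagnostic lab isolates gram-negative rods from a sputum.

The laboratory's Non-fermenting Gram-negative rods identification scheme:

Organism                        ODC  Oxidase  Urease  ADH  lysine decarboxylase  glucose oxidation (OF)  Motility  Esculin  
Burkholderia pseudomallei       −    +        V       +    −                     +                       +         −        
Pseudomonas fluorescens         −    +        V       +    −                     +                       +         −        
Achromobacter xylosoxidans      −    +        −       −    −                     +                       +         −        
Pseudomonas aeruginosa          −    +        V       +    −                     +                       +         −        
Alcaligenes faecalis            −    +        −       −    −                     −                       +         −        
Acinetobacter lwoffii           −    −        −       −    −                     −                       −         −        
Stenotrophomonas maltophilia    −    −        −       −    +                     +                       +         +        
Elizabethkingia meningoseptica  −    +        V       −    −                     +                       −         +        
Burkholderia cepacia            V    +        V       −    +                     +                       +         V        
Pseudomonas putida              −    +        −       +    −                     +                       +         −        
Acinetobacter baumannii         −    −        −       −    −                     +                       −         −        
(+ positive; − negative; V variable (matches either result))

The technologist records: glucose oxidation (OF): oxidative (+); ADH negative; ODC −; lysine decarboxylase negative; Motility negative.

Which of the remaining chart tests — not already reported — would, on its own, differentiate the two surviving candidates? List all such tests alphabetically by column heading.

Motility −: excludes 8 organisms — 3 left.
ADH −: all 3 remaining candidates are consistent.
lysine decarboxylase −: all 3 remaining candidates are consistent.
ODC −: all 3 remaining candidates are consistent.
glucose oxidation (OF) +: excludes Acinetobacter lwoffii — 2 left.
Two candidates remain: Acinetobacter baumannii and Elizabethkingia meningoseptica.
  Oxidase: Acinetobacter baumannii −, Elizabethkingia meningoseptica + — discriminates.
  Urease: − vs V — variable for at least one, does not separate.
  Esculin: Acinetobacter baumannii −, Elizabethkingia meningoseptica + — discriminates.

Esculin, Oxidase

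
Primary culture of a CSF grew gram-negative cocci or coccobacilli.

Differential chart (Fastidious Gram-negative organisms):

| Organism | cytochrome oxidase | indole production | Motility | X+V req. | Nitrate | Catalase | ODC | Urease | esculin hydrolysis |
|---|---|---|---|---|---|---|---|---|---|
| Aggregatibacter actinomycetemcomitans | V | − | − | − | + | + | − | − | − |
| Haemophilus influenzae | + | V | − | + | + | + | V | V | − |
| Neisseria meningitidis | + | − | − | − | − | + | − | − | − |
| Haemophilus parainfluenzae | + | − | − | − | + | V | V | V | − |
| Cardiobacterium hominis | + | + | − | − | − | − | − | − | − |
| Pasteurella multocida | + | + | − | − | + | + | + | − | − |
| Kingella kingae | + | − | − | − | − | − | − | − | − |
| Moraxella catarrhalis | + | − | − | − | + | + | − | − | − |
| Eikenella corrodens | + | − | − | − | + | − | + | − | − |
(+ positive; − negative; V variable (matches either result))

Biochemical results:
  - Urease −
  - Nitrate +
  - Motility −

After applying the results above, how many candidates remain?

Urease −: all 9 remaining candidates are consistent.
Nitrate +: excludes Neisseria meningitidis, Cardiobacterium hominis, Kingella kingae — 6 left.
Motility −: all 6 remaining candidates are consistent.
Still consistent: Aggregatibacter actinomycetemcomitans, Eikenella corrodens, Haemophilus influenzae, Haemophilus parainfluenzae, Moraxella catarrhalis, Pasteurella multocida.

6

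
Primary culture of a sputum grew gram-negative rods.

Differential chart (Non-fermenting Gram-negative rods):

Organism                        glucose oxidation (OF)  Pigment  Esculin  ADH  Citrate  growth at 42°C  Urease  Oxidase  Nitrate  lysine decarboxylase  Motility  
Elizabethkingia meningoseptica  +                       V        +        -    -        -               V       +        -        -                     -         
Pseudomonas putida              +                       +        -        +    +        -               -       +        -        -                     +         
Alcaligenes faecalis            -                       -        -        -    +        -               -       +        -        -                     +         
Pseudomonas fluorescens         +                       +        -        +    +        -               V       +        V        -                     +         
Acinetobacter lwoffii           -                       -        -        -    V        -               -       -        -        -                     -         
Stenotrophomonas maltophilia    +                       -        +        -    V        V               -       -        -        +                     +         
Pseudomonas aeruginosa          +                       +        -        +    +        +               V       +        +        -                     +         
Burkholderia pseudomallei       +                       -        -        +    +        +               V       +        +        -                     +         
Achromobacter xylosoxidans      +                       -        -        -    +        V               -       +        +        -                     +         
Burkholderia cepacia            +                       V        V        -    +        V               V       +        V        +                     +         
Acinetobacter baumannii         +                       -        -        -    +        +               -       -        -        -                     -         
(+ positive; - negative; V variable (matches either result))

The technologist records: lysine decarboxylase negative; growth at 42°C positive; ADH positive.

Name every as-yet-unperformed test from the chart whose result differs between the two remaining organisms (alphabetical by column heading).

Pigment

lysine decarboxylase -: excludes Stenotrophomonas maltophilia, Burkholderia cepacia — 9 left.
ADH +: excludes 5 organisms — 4 left.
growth at 42°C +: excludes Pseudomonas putida, Pseudomonas fluorescens — 2 left.
Two candidates remain: Burkholderia pseudomallei and Pseudomonas aeruginosa.
  glucose oxidation (OF): + vs + — same for both, does not separate.
  Pigment: Burkholderia pseudomallei -, Pseudomonas aeruginosa + — discriminates.
  Esculin: - vs - — same for both, does not separate.
  Citrate: + vs + — same for both, does not separate.
  Urease: V vs V — variable for at least one, does not separate.
  Oxidase: + vs + — same for both, does not separate.
  Nitrate: + vs + — same for both, does not separate.
  Motility: + vs + — same for both, does not separate.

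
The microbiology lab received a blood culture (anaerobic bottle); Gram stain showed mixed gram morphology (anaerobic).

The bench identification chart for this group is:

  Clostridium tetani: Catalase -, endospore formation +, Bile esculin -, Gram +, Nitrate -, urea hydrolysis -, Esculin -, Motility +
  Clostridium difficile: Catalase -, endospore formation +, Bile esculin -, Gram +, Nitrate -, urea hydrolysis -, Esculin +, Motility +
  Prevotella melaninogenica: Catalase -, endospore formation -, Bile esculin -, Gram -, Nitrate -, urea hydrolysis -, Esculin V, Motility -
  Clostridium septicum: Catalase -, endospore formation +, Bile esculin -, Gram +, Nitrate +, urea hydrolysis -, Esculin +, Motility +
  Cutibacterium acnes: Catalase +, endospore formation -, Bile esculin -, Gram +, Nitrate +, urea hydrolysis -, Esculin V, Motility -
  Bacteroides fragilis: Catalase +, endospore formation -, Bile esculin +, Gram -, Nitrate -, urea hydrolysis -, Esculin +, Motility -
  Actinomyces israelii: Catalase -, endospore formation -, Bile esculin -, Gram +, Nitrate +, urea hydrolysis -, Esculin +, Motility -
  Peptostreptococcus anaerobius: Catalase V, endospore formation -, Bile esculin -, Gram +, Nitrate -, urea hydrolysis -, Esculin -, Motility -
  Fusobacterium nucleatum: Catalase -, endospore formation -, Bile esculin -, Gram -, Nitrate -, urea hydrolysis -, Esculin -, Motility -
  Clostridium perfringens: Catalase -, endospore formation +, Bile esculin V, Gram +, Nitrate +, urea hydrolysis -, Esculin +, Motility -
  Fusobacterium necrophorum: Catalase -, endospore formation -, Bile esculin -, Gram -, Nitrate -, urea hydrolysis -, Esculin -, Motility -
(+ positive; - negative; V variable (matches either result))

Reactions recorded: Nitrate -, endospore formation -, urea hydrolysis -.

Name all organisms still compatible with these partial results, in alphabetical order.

Bacteroides fragilis, Fusobacterium necrophorum, Fusobacterium nucleatum, Peptostreptococcus anaerobius, Prevotella melaninogenica

endospore formation -: excludes Clostridium tetani, Clostridium difficile, Clostridium septicum, Clostridium perfringens — 7 left.
Nitrate -: excludes Cutibacterium acnes, Actinomyces israelii — 5 left.
urea hydrolysis -: all 5 remaining candidates are consistent.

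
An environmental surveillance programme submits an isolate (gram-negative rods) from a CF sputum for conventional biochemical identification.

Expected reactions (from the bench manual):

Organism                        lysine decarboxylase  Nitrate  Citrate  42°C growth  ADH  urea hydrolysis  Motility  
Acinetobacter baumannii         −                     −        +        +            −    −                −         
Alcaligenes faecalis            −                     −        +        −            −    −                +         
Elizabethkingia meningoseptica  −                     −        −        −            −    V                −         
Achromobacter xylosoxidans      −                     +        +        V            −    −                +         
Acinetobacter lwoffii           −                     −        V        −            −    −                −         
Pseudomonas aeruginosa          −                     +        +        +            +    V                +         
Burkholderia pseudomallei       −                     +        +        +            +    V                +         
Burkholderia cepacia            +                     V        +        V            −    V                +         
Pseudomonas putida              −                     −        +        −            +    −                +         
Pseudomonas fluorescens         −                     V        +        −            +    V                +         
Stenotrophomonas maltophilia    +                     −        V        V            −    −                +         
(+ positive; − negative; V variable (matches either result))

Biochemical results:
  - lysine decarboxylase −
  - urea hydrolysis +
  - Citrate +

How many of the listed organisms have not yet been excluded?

3

Citrate +: excludes Elizabethkingia meningoseptica — 10 left.
lysine decarboxylase −: excludes Burkholderia cepacia, Stenotrophomonas maltophilia — 8 left.
urea hydrolysis +: excludes 5 organisms — 3 left.
Still consistent: Burkholderia pseudomallei, Pseudomonas aeruginosa, Pseudomonas fluorescens.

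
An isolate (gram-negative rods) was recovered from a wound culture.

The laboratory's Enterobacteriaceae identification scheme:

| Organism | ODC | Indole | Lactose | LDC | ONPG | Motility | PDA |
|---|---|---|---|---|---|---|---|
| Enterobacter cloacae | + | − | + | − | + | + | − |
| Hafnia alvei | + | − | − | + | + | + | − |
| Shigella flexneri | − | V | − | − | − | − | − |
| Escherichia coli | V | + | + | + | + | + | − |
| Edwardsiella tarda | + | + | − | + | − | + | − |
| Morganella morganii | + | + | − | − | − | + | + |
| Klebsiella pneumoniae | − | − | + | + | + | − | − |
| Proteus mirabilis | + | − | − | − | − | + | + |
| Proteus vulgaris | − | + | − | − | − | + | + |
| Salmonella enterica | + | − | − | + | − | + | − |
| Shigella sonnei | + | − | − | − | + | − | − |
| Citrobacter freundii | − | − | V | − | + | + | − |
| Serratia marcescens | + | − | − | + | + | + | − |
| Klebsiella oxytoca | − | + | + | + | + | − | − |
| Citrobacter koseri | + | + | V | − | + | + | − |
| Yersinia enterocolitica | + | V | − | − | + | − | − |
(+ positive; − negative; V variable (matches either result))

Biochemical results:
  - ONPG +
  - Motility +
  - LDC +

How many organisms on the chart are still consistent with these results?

3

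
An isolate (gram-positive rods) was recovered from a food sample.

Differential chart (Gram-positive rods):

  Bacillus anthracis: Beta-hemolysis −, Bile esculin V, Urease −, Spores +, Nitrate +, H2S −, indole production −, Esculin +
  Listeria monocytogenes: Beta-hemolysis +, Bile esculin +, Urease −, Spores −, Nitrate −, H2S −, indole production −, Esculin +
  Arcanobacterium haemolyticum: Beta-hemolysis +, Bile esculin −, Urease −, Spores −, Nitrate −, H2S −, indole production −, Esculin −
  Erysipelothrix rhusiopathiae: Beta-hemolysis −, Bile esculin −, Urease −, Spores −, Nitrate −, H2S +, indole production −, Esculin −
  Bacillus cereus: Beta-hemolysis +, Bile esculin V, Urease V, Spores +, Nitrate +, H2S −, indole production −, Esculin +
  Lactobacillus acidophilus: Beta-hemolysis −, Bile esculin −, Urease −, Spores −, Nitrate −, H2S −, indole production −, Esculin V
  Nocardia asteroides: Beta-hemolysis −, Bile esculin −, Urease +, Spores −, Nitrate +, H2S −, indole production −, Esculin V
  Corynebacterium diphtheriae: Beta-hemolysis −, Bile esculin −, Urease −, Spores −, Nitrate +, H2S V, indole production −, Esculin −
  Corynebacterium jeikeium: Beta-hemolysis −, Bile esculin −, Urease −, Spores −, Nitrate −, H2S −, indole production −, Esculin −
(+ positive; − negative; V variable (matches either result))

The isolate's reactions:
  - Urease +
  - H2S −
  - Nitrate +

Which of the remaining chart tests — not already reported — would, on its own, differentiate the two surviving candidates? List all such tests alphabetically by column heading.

Beta-hemolysis, Spores

Nitrate +: excludes 5 organisms — 4 left.
Urease +: excludes Bacillus anthracis, Corynebacterium diphtheriae — 2 left.
H2S −: all 2 remaining candidates are consistent.
Two candidates remain: Bacillus cereus and Nocardia asteroides.
  Beta-hemolysis: Bacillus cereus +, Nocardia asteroides − — discriminates.
  Bile esculin: V vs − — variable for at least one, does not separate.
  Spores: Bacillus cereus +, Nocardia asteroides − — discriminates.
  indole production: − vs − — same for both, does not separate.
  Esculin: + vs V — variable for at least one, does not separate.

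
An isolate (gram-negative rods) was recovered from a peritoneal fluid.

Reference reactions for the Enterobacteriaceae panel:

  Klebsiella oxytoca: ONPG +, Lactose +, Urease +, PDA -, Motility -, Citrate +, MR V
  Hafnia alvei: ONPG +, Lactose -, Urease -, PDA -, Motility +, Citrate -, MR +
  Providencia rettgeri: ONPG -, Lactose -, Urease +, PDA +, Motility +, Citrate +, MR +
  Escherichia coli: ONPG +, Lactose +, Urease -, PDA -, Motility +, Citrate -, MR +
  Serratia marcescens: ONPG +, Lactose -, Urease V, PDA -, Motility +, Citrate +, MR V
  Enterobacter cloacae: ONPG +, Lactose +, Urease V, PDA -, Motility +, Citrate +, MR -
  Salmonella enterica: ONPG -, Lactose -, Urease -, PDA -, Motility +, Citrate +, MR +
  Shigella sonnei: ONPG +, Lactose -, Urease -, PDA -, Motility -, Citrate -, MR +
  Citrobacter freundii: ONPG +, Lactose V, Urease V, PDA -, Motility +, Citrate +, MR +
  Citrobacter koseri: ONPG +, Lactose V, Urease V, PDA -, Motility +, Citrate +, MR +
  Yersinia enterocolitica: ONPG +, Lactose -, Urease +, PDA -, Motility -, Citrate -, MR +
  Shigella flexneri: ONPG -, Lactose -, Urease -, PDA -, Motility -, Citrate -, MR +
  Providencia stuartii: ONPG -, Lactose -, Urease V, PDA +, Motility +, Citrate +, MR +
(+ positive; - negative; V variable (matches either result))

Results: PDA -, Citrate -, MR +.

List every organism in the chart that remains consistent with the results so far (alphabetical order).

Escherichia coli, Hafnia alvei, Shigella flexneri, Shigella sonnei, Yersinia enterocolitica

MR +: excludes Enterobacter cloacae — 12 left.
Citrate -: excludes 7 organisms — 5 left.
PDA -: all 5 remaining candidates are consistent.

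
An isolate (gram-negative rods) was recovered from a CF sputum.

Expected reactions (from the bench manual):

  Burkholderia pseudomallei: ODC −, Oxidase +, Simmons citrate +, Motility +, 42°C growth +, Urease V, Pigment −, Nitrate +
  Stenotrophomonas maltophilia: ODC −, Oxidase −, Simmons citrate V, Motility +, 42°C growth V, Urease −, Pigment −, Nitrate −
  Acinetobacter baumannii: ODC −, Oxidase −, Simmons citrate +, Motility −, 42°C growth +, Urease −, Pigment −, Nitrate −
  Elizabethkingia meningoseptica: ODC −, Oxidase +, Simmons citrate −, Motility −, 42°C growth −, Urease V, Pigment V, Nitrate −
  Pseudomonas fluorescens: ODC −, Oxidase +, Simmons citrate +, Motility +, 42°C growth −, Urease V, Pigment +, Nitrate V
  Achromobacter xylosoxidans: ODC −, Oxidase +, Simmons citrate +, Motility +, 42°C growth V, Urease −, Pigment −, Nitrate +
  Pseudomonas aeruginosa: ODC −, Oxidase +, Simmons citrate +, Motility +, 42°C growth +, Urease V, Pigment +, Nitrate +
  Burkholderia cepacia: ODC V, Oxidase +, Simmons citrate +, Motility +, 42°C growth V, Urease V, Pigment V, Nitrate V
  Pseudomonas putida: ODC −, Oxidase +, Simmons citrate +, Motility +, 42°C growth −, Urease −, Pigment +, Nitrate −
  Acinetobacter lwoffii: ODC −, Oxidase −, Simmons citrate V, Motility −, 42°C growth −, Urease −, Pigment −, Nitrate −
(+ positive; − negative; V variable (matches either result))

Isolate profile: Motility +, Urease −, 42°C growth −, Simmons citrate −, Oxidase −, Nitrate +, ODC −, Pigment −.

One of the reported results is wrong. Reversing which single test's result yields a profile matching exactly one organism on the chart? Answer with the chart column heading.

Nitrate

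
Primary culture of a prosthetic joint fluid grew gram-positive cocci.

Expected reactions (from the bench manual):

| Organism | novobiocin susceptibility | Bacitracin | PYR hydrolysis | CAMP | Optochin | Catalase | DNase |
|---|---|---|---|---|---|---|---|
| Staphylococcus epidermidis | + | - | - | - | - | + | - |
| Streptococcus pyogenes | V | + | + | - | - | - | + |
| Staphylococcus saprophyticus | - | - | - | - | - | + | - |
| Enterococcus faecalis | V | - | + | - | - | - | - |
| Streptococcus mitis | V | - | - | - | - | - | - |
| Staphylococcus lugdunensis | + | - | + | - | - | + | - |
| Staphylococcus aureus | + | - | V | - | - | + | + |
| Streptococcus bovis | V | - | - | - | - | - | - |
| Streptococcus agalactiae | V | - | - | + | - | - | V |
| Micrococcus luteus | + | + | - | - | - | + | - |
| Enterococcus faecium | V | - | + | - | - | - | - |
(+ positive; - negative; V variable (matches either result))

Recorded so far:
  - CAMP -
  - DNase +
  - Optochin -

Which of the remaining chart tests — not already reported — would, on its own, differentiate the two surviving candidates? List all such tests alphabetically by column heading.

Bacitracin, Catalase

DNase +: excludes 8 organisms — 3 left.
CAMP -: excludes Streptococcus agalactiae — 2 left.
Optochin -: all 2 remaining candidates are consistent.
Two candidates remain: Staphylococcus aureus and Streptococcus pyogenes.
  novobiocin susceptibility: + vs V — variable for at least one, does not separate.
  Bacitracin: Staphylococcus aureus -, Streptococcus pyogenes + — discriminates.
  PYR hydrolysis: V vs + — variable for at least one, does not separate.
  Catalase: Staphylococcus aureus +, Streptococcus pyogenes - — discriminates.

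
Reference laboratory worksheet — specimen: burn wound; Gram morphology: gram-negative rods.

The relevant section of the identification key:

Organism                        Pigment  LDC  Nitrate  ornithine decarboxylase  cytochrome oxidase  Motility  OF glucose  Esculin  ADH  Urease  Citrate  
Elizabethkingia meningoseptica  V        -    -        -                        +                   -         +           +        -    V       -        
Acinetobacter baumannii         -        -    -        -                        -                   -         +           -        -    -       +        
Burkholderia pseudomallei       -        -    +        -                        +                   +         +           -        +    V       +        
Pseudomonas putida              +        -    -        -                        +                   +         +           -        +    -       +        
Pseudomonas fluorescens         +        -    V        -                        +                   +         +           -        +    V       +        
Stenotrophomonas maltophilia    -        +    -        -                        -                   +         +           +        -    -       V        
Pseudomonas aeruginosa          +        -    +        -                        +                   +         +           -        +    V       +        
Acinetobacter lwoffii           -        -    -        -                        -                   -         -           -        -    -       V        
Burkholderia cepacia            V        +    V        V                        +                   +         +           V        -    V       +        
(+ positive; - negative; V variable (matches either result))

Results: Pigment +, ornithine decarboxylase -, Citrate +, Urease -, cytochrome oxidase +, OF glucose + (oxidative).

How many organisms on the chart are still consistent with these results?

Pigment +: excludes Acinetobacter baumannii, Burkholderia pseudomallei, Stenotrophomonas maltophilia, Acinetobacter lwoffii — 5 left.
cytochrome oxidase +: all 5 remaining candidates are consistent.
Urease -: all 5 remaining candidates are consistent.
ornithine decarboxylase -: all 5 remaining candidates are consistent.
OF glucose +: all 5 remaining candidates are consistent.
Citrate +: excludes Elizabethkingia meningoseptica — 4 left.
Still consistent: Burkholderia cepacia, Pseudomonas aeruginosa, Pseudomonas fluorescens, Pseudomonas putida.

4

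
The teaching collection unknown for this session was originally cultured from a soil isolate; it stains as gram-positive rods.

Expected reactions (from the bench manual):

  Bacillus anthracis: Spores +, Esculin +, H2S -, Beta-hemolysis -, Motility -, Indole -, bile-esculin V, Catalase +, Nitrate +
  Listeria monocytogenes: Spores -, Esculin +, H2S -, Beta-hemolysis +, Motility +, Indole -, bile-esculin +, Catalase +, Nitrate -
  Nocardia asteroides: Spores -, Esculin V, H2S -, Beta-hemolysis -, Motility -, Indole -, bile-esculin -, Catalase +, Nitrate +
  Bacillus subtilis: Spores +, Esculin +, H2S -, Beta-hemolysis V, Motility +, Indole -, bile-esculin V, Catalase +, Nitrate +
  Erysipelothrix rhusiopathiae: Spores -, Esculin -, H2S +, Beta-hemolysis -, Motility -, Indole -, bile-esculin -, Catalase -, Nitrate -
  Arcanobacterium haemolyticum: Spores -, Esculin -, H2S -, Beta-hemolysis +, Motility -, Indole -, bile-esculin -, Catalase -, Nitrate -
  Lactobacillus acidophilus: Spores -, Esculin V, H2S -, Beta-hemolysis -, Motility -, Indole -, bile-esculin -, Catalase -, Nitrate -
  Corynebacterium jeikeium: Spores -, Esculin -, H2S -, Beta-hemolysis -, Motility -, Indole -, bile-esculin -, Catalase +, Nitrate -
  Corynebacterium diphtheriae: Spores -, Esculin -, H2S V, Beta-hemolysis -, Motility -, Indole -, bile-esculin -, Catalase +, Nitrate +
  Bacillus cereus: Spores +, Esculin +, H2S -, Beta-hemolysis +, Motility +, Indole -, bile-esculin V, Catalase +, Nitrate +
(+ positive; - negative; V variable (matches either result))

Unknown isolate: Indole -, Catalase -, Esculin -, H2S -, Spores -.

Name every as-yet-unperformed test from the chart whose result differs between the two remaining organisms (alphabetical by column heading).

Indole -: all 10 remaining candidates are consistent.
Esculin -: excludes Bacillus anthracis, Listeria monocytogenes, Bacillus subtilis, Bacillus cereus — 6 left.
Spores -: all 6 remaining candidates are consistent.
H2S -: excludes Erysipelothrix rhusiopathiae — 5 left.
Catalase -: excludes Nocardia asteroides, Corynebacterium jeikeium, Corynebacterium diphtheriae — 2 left.
Two candidates remain: Arcanobacterium haemolyticum and Lactobacillus acidophilus.
  Beta-hemolysis: Arcanobacterium haemolyticum +, Lactobacillus acidophilus - — discriminates.
  Motility: - vs - — same for both, does not separate.
  bile-esculin: - vs - — same for both, does not separate.
  Nitrate: - vs - — same for both, does not separate.

Beta-hemolysis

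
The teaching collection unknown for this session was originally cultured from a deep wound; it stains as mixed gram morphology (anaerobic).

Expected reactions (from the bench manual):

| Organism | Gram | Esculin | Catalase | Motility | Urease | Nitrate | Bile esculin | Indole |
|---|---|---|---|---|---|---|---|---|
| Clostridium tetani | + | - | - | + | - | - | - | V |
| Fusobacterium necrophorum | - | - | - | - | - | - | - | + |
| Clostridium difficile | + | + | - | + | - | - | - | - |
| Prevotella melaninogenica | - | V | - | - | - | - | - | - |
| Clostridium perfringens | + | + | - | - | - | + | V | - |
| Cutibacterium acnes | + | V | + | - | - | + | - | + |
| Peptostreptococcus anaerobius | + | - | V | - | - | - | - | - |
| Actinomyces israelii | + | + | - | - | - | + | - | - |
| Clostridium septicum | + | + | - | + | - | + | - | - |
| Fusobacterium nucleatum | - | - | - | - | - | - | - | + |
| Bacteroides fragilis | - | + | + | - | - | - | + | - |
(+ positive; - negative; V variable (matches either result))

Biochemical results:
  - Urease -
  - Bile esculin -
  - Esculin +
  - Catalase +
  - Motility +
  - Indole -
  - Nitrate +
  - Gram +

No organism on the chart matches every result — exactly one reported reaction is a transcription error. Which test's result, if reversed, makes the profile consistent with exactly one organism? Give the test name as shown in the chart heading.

As reported, no row in the chart matches all 8 reactions.
Reversing Urease → still no organism matches.
Reversing Bile esculin → still no organism matches.
Reversing Gram → still no organism matches.
Reversing Catalase (to -) → unique match: Clostridium septicum.
Reversing Nitrate → still no organism matches.
Reversing Esculin → still no organism matches.
Reversing Motility → still no organism matches.
Reversing Indole → still no organism matches.

Catalase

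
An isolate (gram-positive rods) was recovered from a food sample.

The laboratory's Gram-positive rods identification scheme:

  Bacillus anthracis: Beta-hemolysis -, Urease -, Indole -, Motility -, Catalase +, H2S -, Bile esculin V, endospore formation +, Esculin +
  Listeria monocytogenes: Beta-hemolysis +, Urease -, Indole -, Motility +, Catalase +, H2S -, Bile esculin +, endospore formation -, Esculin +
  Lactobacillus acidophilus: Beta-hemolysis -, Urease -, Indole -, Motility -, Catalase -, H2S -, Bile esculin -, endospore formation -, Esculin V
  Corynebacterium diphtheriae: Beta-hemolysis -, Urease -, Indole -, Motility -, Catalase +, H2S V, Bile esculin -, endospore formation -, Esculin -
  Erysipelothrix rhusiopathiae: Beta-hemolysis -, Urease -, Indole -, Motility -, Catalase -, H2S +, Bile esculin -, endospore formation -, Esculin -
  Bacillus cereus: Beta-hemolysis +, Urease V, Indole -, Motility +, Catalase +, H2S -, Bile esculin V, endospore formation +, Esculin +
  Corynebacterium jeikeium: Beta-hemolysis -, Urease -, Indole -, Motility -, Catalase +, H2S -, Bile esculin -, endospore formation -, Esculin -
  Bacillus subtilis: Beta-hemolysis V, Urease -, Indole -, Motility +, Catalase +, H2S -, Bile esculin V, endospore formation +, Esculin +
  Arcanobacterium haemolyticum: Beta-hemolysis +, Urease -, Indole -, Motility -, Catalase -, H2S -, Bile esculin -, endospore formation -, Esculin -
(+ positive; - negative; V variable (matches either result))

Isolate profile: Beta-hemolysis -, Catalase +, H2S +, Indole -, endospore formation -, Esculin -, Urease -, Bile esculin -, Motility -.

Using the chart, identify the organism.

Corynebacterium diphtheriae

H2S +: excludes 7 organisms — 2 left.
Catalase +: excludes Erysipelothrix rhusiopathiae — 1 left.
Urease -: the one remaining candidate is consistent.
Beta-hemolysis -: the one remaining candidate is consistent.
Esculin -: the one remaining candidate is consistent.
Bile esculin -: the one remaining candidate is consistent.
Motility -: the one remaining candidate is consistent.
Indole -: the one remaining candidate is consistent.
endospore formation -: the one remaining candidate is consistent.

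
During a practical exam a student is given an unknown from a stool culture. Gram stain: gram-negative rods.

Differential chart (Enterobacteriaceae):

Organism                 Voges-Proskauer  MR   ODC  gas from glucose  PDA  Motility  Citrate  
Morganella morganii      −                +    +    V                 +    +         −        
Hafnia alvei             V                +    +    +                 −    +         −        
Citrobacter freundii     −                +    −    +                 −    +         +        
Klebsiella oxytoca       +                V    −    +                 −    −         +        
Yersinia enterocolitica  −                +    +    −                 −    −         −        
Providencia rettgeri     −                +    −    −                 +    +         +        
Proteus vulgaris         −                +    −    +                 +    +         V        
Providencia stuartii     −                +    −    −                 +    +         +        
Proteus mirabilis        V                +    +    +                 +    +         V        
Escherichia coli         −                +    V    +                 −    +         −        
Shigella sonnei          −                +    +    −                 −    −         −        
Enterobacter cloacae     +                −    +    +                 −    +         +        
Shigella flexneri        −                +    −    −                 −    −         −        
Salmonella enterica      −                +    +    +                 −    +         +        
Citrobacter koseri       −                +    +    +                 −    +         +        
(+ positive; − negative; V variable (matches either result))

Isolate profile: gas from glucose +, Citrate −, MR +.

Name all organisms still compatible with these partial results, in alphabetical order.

MR +: excludes Enterobacter cloacae — 14 left.
Citrate −: excludes 6 organisms — 8 left.
gas from glucose +: excludes Yersinia enterocolitica, Shigella sonnei, Shigella flexneri — 5 left.

Escherichia coli, Hafnia alvei, Morganella morganii, Proteus mirabilis, Proteus vulgaris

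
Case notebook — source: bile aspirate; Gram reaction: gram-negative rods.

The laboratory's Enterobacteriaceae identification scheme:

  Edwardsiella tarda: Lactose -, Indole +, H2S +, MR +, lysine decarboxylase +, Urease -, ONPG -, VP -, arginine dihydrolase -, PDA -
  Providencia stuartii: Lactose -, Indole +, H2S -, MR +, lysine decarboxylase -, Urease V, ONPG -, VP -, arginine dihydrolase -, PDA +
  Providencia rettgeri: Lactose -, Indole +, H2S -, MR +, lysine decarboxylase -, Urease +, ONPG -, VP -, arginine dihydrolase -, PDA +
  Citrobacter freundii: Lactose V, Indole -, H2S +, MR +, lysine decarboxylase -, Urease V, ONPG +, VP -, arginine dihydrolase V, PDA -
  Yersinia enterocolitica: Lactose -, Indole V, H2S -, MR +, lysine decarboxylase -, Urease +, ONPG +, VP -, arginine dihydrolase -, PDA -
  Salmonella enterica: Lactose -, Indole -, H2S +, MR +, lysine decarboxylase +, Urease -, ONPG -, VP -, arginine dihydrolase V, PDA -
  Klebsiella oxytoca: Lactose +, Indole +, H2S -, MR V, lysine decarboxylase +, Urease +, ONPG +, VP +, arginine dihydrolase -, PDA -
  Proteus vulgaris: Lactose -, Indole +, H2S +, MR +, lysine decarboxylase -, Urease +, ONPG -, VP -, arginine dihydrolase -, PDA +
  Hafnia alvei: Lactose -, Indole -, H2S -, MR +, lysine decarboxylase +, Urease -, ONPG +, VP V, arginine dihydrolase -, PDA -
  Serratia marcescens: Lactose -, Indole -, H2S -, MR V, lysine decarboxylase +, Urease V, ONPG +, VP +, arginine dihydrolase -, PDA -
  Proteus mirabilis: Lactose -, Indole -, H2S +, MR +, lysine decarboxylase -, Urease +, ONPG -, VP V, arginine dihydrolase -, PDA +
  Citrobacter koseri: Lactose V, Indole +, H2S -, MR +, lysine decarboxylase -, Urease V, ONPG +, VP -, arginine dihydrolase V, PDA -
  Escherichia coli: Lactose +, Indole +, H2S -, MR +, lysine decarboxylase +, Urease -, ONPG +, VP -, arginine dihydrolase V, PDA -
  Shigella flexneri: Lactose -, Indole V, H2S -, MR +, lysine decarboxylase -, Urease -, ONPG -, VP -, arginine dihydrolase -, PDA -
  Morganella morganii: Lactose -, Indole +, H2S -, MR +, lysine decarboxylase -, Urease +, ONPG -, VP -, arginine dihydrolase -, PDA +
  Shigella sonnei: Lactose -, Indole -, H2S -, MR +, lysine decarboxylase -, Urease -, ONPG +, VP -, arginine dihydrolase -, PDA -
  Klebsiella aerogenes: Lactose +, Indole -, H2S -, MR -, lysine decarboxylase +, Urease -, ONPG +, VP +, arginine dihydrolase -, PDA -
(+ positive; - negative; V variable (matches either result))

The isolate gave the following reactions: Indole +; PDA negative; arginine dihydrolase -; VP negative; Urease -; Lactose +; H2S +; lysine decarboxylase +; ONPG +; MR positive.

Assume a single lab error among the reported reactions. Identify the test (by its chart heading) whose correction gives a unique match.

H2S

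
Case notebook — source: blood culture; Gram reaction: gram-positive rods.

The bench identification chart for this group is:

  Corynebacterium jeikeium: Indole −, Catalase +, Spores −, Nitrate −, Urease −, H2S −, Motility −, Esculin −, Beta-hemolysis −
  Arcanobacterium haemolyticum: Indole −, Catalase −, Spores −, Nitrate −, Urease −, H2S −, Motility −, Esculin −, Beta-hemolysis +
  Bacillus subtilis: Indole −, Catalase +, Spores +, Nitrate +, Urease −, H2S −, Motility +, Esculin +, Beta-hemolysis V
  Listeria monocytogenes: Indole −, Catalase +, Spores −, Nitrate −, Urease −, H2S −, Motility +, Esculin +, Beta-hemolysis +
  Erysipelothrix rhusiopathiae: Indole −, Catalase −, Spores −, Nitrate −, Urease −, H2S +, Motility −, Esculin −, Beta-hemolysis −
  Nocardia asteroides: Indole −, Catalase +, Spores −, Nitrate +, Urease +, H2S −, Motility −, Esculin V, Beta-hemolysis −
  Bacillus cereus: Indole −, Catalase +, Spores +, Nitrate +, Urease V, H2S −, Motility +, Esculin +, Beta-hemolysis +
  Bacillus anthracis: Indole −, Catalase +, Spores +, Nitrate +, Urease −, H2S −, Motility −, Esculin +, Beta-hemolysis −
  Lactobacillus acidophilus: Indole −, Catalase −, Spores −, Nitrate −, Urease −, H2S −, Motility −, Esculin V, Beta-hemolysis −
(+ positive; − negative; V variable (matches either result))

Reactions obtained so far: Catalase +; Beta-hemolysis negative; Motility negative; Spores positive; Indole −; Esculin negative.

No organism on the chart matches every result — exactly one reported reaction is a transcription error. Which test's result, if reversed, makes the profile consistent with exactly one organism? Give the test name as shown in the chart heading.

Esculin

As reported, no row in the chart matches all 6 reactions.
Reversing Spores → 2 organisms match (not unique).
Reversing Beta-hemolysis → still no organism matches.
Reversing Catalase → still no organism matches.
Reversing Indole → still no organism matches.
Reversing Motility → still no organism matches.
Reversing Esculin (to +) → unique match: Bacillus anthracis.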